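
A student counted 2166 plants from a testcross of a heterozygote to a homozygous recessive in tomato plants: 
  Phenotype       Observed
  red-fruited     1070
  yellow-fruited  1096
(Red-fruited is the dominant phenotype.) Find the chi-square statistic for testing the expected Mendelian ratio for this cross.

A testcross of a heterozygote (Aa × aa) gives a 1:1 phenotypic ratio.
Total ratio parts = 2. Expected numbers out of 2166:
  red-fruited: 2166 × 1/2 = 1083
  yellow-fruited: 2166 × 1/2 = 1083
χ² = Σ (O − E)² / E
  red-fruited: (1070 − 1083)² / 1083 = 0.1560
  yellow-fruited: (1096 − 1083)² / 1083 = 0.1560
χ² = 0.1560 + 0.1560 = 0.312

0.312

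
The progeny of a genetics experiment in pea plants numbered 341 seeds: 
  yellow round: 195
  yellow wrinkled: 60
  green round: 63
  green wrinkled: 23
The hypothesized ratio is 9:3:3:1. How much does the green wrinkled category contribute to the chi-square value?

Total ratio parts = 16. Expected numbers out of 341:
  yellow round: 341 × 9/16 = 191.8125
  yellow wrinkled: 341 × 3/16 = 63.9375
  green round: 341 × 3/16 = 63.9375
  green wrinkled: 341 × 1/16 = 21.3125
Contribution of green wrinkled: (23 − 21.3125)² / 21.3125 = 0.1336

0.134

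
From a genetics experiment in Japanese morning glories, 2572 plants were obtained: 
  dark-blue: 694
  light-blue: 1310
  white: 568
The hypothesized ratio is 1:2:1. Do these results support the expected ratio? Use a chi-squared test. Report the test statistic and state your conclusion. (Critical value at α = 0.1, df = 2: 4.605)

The 1:2:1 ratio has 4 parts, so with N = 2572 the expected counts are:
  dark-blue: 2572 × 1/4 = 643
  light-blue: 2572 × 2/4 = 1286
  white: 2572 × 1/4 = 643
χ² = Σ (O − E)² / E
  dark-blue: (694 − 643)² / 643 = 4.0451
  light-blue: (1310 − 1286)² / 1286 = 0.4479
  white: (568 − 643)² / 643 = 8.7481
χ² = 4.0451 + 0.4479 + 8.7481 = 13.2411 ≈ 13.241
Degrees of freedom = 3 − 1 = 2; critical value at α = 0.1 is 4.605.
Since 13.241 > 4.605, we reject the null hypothesis — the data do not fit the 1:2:1 ratio.

13.241; not consistent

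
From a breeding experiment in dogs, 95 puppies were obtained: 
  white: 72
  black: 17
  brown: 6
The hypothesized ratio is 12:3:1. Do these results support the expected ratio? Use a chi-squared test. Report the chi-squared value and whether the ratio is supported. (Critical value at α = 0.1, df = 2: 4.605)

Expected counts for N = 95 under a 12:3:1 ratio (total parts = 16):
  white: 95 × 12/16 = 71.25
  black: 95 × 3/16 = 17.8125
  brown: 95 × 1/16 = 5.9375
χ² = Σ (O − E)² / E
  white: (72 − 71.25)² / 71.25 = 0.0079
  black: (17 − 17.8125)² / 17.8125 = 0.0371
  brown: (6 − 5.9375)² / 5.9375 = 0.0007
χ² = 0.0079 + 0.0371 + 0.0007 = 0.0457 ≈ 0.046
Degrees of freedom = 3 − 1 = 2; critical value at α = 0.1 is 4.605.
Since 0.046 < 4.605, we fail to reject the null hypothesis — the data are consistent with the 12:3:1 ratio.

0.046; consistent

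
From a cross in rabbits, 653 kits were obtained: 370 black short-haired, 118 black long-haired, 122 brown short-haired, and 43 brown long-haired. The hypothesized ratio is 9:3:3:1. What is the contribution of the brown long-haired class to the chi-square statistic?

Expected counts for N = 653 under a 9:3:3:1 ratio (total parts = 16):
  black short-haired: 653 × 9/16 = 367.3125
  black long-haired: 653 × 3/16 = 122.4375
  brown short-haired: 653 × 3/16 = 122.4375
  brown long-haired: 653 × 1/16 = 40.8125
Contribution of brown long-haired: (43 − 40.8125)² / 40.8125 = 0.1172

0.117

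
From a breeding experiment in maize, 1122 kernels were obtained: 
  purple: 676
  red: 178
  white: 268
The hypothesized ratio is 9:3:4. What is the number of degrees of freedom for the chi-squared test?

A goodness-of-fit test with 3 phenotype classes has df = 3 − 1 = 2.

2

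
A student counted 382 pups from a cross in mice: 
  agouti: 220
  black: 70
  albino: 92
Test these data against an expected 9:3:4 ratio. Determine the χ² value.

Under the 9:3:4 hypothesis (Σ ratio = 16, N = 382):
  agouti: 382 × 9/16 = 214.875
  black: 382 × 3/16 = 71.625
  albino: 382 × 4/16 = 95.5
χ² = Σ (O − E)² / E
  agouti: (220 − 214.875)² / 214.875 = 0.1222
  black: (70 − 71.625)² / 71.625 = 0.0369
  albino: (92 − 95.5)² / 95.5 = 0.1283
χ² = 0.1222 + 0.0369 + 0.1283 = 0.2874 ≈ 0.287

0.287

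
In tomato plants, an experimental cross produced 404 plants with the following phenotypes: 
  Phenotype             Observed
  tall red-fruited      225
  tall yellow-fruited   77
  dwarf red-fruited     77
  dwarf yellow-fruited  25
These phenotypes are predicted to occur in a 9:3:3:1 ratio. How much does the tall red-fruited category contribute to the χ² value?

0.022

Under the 9:3:3:1 hypothesis (Σ ratio = 16, N = 404):
  tall red-fruited: 404 × 9/16 = 227.25
  tall yellow-fruited: 404 × 3/16 = 75.75
  dwarf red-fruited: 404 × 3/16 = 75.75
  dwarf yellow-fruited: 404 × 1/16 = 25.25
Contribution of tall red-fruited: (225 − 227.25)² / 227.25 = 0.0223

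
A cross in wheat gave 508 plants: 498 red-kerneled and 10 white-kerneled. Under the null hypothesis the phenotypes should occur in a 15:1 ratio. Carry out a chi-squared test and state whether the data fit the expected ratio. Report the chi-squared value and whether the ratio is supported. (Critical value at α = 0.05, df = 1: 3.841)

15.893; not consistent

Expected counts for N = 508 under a 15:1 ratio (total parts = 16):
  red-kerneled: 508 × 15/16 = 476.25
  white-kerneled: 508 × 1/16 = 31.75
χ² = Σ (O − E)² / E
  red-kerneled: (498 − 476.25)² / 476.25 = 0.9933
  white-kerneled: (10 − 31.75)² / 31.75 = 14.8996
χ² = 0.9933 + 14.8996 = 15.8929 ≈ 15.893
Degrees of freedom = 2 − 1 = 1; critical value at α = 0.05 is 3.841.
Since 15.893 > 3.841, we reject the null hypothesis — the data do not fit the 15:1 ratio.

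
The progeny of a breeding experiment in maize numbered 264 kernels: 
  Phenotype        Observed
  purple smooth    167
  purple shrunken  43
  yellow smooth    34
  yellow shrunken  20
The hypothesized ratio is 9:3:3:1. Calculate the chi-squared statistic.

Under the 9:3:3:1 hypothesis (Σ ratio = 16, N = 264):
  purple smooth: 264 × 9/16 = 148.5
  purple shrunken: 264 × 3/16 = 49.5
  yellow smooth: 264 × 3/16 = 49.5
  yellow shrunken: 264 × 1/16 = 16.5
χ² = Σ (O − E)² / E
  purple smooth: (167 − 148.5)² / 148.5 = 2.3047
  purple shrunken: (43 − 49.5)² / 49.5 = 0.8535
  yellow smooth: (34 − 49.5)² / 49.5 = 4.8535
  yellow shrunken: (20 − 16.5)² / 16.5 = 0.7424
χ² = 2.3047 + 0.8535 + 4.8535 + 0.7424 = 8.7541 ≈ 8.754

8.754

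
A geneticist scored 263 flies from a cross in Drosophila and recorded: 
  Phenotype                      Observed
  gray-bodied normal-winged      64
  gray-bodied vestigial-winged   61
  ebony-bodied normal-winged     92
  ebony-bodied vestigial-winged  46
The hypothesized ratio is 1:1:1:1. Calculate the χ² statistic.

Total ratio parts = 4. Expected numbers out of 263:
  gray-bodied normal-winged: 263 × 1/4 = 65.75
  gray-bodied vestigial-winged: 263 × 1/4 = 65.75
  ebony-bodied normal-winged: 263 × 1/4 = 65.75
  ebony-bodied vestigial-winged: 263 × 1/4 = 65.75
χ² = Σ (O − E)² / E
  gray-bodied normal-winged: (64 − 65.75)² / 65.75 = 0.0466
  gray-bodied vestigial-winged: (61 − 65.75)² / 65.75 = 0.3432
  ebony-bodied normal-winged: (92 − 65.75)² / 65.75 = 10.4800
  ebony-bodied vestigial-winged: (46 − 65.75)² / 65.75 = 5.9325
χ² = 0.0466 + 0.3432 + 10.4800 + 5.9325 = 16.8023 ≈ 16.802

16.802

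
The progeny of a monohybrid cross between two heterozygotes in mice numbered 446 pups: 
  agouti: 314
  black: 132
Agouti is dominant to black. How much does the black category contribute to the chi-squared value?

3.769

For a monohybrid cross between heterozygotes with complete dominance, the expected phenotypic ratio is 3:1.
Expected counts for N = 446 under a 3:1 ratio (total parts = 4):
  agouti: 446 × 3/4 = 334.5
  black: 446 × 1/4 = 111.5
Contribution of black: (132 − 111.5)² / 111.5 = 3.7691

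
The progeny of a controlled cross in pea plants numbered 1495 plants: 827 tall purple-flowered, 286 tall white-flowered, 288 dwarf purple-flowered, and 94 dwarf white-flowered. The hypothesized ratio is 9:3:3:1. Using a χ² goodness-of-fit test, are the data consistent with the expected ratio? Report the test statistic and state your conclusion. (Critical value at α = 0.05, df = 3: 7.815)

0.561; consistent

Expected counts for N = 1495 under a 9:3:3:1 ratio (total parts = 16):
  tall purple-flowered: 1495 × 9/16 = 840.9375
  tall white-flowered: 1495 × 3/16 = 280.3125
  dwarf purple-flowered: 1495 × 3/16 = 280.3125
  dwarf white-flowered: 1495 × 1/16 = 93.4375
χ² = Σ (O − E)² / E
  tall purple-flowered: (827 − 840.9375)² / 840.9375 = 0.2310
  tall white-flowered: (286 − 280.3125)² / 280.3125 = 0.1154
  dwarf purple-flowered: (288 − 280.3125)² / 280.3125 = 0.2108
  dwarf white-flowered: (94 − 93.4375)² / 93.4375 = 0.0034
χ² = 0.2310 + 0.1154 + 0.2108 + 0.0034 = 0.5606 ≈ 0.561
Degrees of freedom = 4 − 1 = 3; critical value at α = 0.05 is 7.815.
Since 0.561 < 7.815, we fail to reject the null hypothesis — the data are consistent with the 9:3:3:1 ratio.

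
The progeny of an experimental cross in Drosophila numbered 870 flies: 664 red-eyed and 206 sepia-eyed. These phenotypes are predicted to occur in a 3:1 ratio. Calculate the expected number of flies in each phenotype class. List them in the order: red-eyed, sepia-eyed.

Total ratio parts = 4. Expected numbers out of 870:
  red-eyed: 870 × 3/4 = 652.5
  sepia-eyed: 870 × 1/4 = 217.5

652.5, 217.5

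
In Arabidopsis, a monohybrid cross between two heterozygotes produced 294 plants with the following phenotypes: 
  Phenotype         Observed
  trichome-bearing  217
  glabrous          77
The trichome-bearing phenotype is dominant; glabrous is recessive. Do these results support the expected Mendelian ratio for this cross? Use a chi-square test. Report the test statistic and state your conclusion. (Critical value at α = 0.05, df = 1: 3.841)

For a monohybrid cross between heterozygotes with complete dominance, the expected phenotypic ratio is 3:1.
Under the 3:1 hypothesis (Σ ratio = 4, N = 294):
  trichome-bearing: 294 × 3/4 = 220.5
  glabrous: 294 × 1/4 = 73.5
χ² = Σ (O − E)² / E
  trichome-bearing: (217 − 220.5)² / 220.5 = 0.0556
  glabrous: (77 − 73.5)² / 73.5 = 0.1667
χ² = 0.0556 + 0.1667 = 0.2223 ≈ 0.222
Degrees of freedom = 2 − 1 = 1; critical value at α = 0.05 is 3.841.
Since 0.222 < 3.841, we fail to reject the null hypothesis — the data are consistent with the 3:1 ratio.

0.222; consistent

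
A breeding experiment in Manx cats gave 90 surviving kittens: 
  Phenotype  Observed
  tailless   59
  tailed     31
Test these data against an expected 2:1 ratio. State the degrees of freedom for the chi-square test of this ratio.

A goodness-of-fit test with 2 phenotype classes has df = 2 − 1 = 1.

1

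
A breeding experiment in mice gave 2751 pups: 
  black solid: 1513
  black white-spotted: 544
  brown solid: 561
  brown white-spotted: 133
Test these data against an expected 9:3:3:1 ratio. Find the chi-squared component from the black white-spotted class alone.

The 9:3:3:1 ratio has 16 parts, so with N = 2751 the expected counts are:
  black solid: 2751 × 9/16 = 1547.4375
  black white-spotted: 2751 × 3/16 = 515.8125
  brown solid: 2751 × 3/16 = 515.8125
  brown white-spotted: 2751 × 1/16 = 171.9375
Contribution of black white-spotted: (544 − 515.8125)² / 515.8125 = 1.5404

1.540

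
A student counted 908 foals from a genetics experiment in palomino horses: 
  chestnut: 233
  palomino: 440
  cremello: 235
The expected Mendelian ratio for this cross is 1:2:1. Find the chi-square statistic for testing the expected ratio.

0.872

Under the 1:2:1 hypothesis (Σ ratio = 4, N = 908):
  chestnut: 908 × 1/4 = 227
  palomino: 908 × 2/4 = 454
  cremello: 908 × 1/4 = 227
χ² = Σ (O − E)² / E
  chestnut: (233 − 227)² / 227 = 0.1586
  palomino: (440 − 454)² / 454 = 0.4317
  cremello: (235 − 227)² / 227 = 0.2819
χ² = 0.1586 + 0.4317 + 0.2819 = 0.8722 ≈ 0.872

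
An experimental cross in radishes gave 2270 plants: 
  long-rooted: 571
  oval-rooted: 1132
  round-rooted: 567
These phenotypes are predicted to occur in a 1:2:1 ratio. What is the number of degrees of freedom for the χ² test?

2

A goodness-of-fit test with 3 phenotype classes has df = 3 − 1 = 2.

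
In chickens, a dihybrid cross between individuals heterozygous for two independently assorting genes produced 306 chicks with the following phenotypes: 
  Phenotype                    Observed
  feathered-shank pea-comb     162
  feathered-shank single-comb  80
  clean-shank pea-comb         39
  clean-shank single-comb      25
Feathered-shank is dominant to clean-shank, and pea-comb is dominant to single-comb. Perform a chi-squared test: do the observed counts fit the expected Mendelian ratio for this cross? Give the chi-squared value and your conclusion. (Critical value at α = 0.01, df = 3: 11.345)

17.207; not consistent

A dihybrid F₂ with independent assortment and complete dominance at both loci gives a 9:3:3:1 phenotypic ratio.
The 9:3:3:1 ratio has 16 parts, so with N = 306 the expected counts are:
  feathered-shank pea-comb: 306 × 9/16 = 172.125
  feathered-shank single-comb: 306 × 3/16 = 57.375
  clean-shank pea-comb: 306 × 3/16 = 57.375
  clean-shank single-comb: 306 × 1/16 = 19.125
χ² = Σ (O − E)² / E
  feathered-shank pea-comb: (162 − 172.125)² / 172.125 = 0.5956
  feathered-shank single-comb: (80 − 57.375)² / 57.375 = 8.9218
  clean-shank pea-comb: (39 − 57.375)² / 57.375 = 5.8848
  clean-shank single-comb: (25 − 19.125)² / 19.125 = 1.8047
χ² = 0.5956 + 8.9218 + 5.8848 + 1.8047 = 17.2069 ≈ 17.207
Degrees of freedom = 4 − 1 = 3; critical value at α = 0.01 is 11.345.
Since 17.207 > 11.345, we reject the null hypothesis — the data do not fit the 9:3:3:1 ratio.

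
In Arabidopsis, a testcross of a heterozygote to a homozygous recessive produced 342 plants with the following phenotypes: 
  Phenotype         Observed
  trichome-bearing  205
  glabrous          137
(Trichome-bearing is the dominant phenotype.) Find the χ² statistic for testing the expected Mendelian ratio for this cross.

13.520

A testcross of a heterozygote (Aa × aa) gives a 1:1 phenotypic ratio.
The 1:1 ratio has 2 parts, so with N = 342 the expected counts are:
  trichome-bearing: 342 × 1/2 = 171
  glabrous: 342 × 1/2 = 171
χ² = Σ (O − E)² / E
  trichome-bearing: (205 − 171)² / 171 = 6.7602
  glabrous: (137 − 171)² / 171 = 6.7602
χ² = 6.7602 + 6.7602 = 13.5204 ≈ 13.520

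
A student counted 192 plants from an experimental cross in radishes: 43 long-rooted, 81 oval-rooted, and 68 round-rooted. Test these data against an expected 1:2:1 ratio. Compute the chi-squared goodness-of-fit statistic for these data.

The 1:2:1 ratio has 4 parts, so with N = 192 the expected counts are:
  long-rooted: 192 × 1/4 = 48
  oval-rooted: 192 × 2/4 = 96
  round-rooted: 192 × 1/4 = 48
χ² = Σ (O − E)² / E
  long-rooted: (43 − 48)² / 48 = 0.5208
  oval-rooted: (81 − 96)² / 96 = 2.3438
  round-rooted: (68 − 48)² / 48 = 8.3333
χ² = 0.5208 + 2.3438 + 8.3333 = 11.1979 ≈ 11.198

11.198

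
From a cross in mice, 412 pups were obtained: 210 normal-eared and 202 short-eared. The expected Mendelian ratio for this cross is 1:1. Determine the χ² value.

0.155

Total ratio parts = 2. Expected numbers out of 412:
  normal-eared: 412 × 1/2 = 206
  short-eared: 412 × 1/2 = 206
χ² = Σ (O − E)² / E
  normal-eared: (210 − 206)² / 206 = 0.0777
  short-eared: (202 − 206)² / 206 = 0.0777
χ² = 0.0777 + 0.0777 = 0.1554 ≈ 0.155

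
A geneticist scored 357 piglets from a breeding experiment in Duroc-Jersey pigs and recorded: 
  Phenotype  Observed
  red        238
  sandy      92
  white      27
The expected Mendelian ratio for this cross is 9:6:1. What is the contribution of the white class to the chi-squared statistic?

Total ratio parts = 16. Expected numbers out of 357:
  red: 357 × 9/16 = 200.8125
  sandy: 357 × 6/16 = 133.875
  white: 357 × 1/16 = 22.3125
Contribution of white: (27 − 22.3125)² / 22.3125 = 0.9848

0.985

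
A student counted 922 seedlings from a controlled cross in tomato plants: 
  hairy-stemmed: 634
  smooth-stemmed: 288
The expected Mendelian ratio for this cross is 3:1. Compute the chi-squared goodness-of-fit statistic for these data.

Total ratio parts = 4. Expected numbers out of 922:
  hairy-stemmed: 922 × 3/4 = 691.5
  smooth-stemmed: 922 × 1/4 = 230.5
χ² = Σ (O − E)² / E
  hairy-stemmed: (634 − 691.5)² / 691.5 = 4.7813
  smooth-stemmed: (288 − 230.5)² / 230.5 = 14.3438
χ² = 4.7813 + 14.3438 = 19.1251 ≈ 19.125

19.125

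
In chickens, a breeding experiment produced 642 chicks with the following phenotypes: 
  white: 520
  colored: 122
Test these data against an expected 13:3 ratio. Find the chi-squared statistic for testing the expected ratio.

0.027

The 13:3 ratio has 16 parts, so with N = 642 the expected counts are:
  white: 642 × 13/16 = 521.625
  colored: 642 × 3/16 = 120.375
χ² = Σ (O − E)² / E
  white: (520 − 521.625)² / 521.625 = 0.0051
  colored: (122 − 120.375)² / 120.375 = 0.0219
χ² = 0.0051 + 0.0219 = 0.027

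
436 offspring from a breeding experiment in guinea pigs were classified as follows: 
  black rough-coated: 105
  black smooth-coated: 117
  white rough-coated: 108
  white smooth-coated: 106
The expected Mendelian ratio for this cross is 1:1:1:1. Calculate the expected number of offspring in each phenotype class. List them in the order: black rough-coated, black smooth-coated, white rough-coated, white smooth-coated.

109, 109, 109, 109

Total ratio parts = 4. Expected numbers out of 436:
  black rough-coated: 436 × 1/4 = 109
  black smooth-coated: 436 × 1/4 = 109
  white rough-coated: 436 × 1/4 = 109
  white smooth-coated: 436 × 1/4 = 109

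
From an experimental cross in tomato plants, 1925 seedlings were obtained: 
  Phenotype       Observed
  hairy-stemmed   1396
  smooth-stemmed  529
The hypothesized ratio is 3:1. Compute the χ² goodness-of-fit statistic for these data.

The 3:1 ratio has 4 parts, so with N = 1925 the expected counts are:
  hairy-stemmed: 1925 × 3/4 = 1443.75
  smooth-stemmed: 1925 × 1/4 = 481.25
χ² = Σ (O − E)² / E
  hairy-stemmed: (1396 − 1443.75)² / 1443.75 = 1.5793
  smooth-stemmed: (529 − 481.25)² / 481.25 = 4.7378
χ² = 1.5793 + 4.7378 = 6.3171 ≈ 6.317

6.317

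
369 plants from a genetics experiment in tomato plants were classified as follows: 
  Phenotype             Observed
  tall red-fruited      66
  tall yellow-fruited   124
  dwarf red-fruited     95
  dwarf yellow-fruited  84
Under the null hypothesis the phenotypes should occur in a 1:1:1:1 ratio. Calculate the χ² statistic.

The 1:1:1:1 ratio has 4 parts, so with N = 369 the expected counts are:
  tall red-fruited: 369 × 1/4 = 92.25
  tall yellow-fruited: 369 × 1/4 = 92.25
  dwarf red-fruited: 369 × 1/4 = 92.25
  dwarf yellow-fruited: 369 × 1/4 = 92.25
χ² = Σ (O − E)² / E
  tall red-fruited: (66 − 92.25)² / 92.25 = 7.4695
  tall yellow-fruited: (124 − 92.25)² / 92.25 = 10.9275
  dwarf red-fruited: (95 − 92.25)² / 92.25 = 0.0820
  dwarf yellow-fruited: (84 − 92.25)² / 92.25 = 0.7378
χ² = 7.4695 + 10.9275 + 0.0820 + 0.7378 = 19.2168 ≈ 19.217

19.217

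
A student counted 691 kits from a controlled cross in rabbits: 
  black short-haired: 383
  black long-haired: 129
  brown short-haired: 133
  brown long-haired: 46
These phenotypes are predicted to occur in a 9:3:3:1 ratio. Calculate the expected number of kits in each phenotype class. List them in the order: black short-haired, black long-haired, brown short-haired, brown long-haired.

Total ratio parts = 16. Expected numbers out of 691:
  black short-haired: 691 × 9/16 = 388.6875
  black long-haired: 691 × 3/16 = 129.5625
  brown short-haired: 691 × 3/16 = 129.5625
  brown long-haired: 691 × 1/16 = 43.1875

388.6875, 129.5625, 129.5625, 43.1875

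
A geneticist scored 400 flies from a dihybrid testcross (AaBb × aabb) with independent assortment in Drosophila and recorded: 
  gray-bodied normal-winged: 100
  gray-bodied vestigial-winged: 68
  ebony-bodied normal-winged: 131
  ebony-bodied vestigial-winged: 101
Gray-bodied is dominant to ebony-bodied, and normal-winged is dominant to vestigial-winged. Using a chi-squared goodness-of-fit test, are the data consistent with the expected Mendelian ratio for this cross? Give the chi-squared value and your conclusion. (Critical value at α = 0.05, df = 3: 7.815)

19.860; not consistent

A dihybrid testcross with independent assortment gives a 1:1:1:1 ratio.
Under the 1:1:1:1 hypothesis (Σ ratio = 4, N = 400):
  gray-bodied normal-winged: 400 × 1/4 = 100
  gray-bodied vestigial-winged: 400 × 1/4 = 100
  ebony-bodied normal-winged: 400 × 1/4 = 100
  ebony-bodied vestigial-winged: 400 × 1/4 = 100
χ² = Σ (O − E)² / E
  gray-bodied normal-winged: (100 − 100)² / 100 = 0.0000
  gray-bodied vestigial-winged: (68 − 100)² / 100 = 10.2400
  ebony-bodied normal-winged: (131 − 100)² / 100 = 9.6100
  ebony-bodied vestigial-winged: (101 − 100)² / 100 = 0.0100
χ² = 0.0000 + 10.2400 + 9.6100 + 0.0100 = 19.860
Degrees of freedom = 4 − 1 = 3; critical value at α = 0.05 is 7.815.
Since 19.860 > 7.815, we reject the null hypothesis — the data do not fit the 1:1:1:1 ratio.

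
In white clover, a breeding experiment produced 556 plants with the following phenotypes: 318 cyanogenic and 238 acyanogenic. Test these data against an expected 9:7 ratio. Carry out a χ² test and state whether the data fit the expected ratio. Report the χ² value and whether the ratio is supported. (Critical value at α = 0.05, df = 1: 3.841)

Total ratio parts = 16. Expected numbers out of 556:
  cyanogenic: 556 × 9/16 = 312.75
  acyanogenic: 556 × 7/16 = 243.25
χ² = Σ (O − E)² / E
  cyanogenic: (318 − 312.75)² / 312.75 = 0.0881
  acyanogenic: (238 − 243.25)² / 243.25 = 0.1133
χ² = 0.0881 + 0.1133 = 0.2014 ≈ 0.201
Degrees of freedom = 2 − 1 = 1; critical value at α = 0.05 is 3.841.
Since 0.201 < 3.841, we fail to reject the null hypothesis — the data are consistent with the 9:7 ratio.

0.201; consistent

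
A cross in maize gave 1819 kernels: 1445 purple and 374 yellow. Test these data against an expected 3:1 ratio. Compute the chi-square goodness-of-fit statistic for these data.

19.118

Total ratio parts = 4. Expected numbers out of 1819:
  purple: 1819 × 3/4 = 1364.25
  yellow: 1819 × 1/4 = 454.75
χ² = Σ (O − E)² / E
  purple: (1445 − 1364.25)² / 1364.25 = 4.7796
  yellow: (374 − 454.75)² / 454.75 = 14.3388
χ² = 4.7796 + 14.3388 = 19.1184 ≈ 19.118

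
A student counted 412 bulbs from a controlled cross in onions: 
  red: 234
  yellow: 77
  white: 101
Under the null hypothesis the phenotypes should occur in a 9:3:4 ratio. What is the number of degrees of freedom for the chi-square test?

2

A goodness-of-fit test with 3 phenotype classes has df = 3 − 1 = 2.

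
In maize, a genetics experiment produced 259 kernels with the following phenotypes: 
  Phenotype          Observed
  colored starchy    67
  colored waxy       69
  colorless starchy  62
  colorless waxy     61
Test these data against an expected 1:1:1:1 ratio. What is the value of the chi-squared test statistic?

0.691

The 1:1:1:1 ratio has 4 parts, so with N = 259 the expected counts are:
  colored starchy: 259 × 1/4 = 64.75
  colored waxy: 259 × 1/4 = 64.75
  colorless starchy: 259 × 1/4 = 64.75
  colorless waxy: 259 × 1/4 = 64.75
χ² = Σ (O − E)² / E
  colored starchy: (67 − 64.75)² / 64.75 = 0.0782
  colored waxy: (69 − 64.75)² / 64.75 = 0.2790
  colorless starchy: (62 − 64.75)² / 64.75 = 0.1168
  colorless waxy: (61 − 64.75)² / 64.75 = 0.2172
χ² = 0.0782 + 0.2790 + 0.1168 + 0.2172 = 0.6912 ≈ 0.691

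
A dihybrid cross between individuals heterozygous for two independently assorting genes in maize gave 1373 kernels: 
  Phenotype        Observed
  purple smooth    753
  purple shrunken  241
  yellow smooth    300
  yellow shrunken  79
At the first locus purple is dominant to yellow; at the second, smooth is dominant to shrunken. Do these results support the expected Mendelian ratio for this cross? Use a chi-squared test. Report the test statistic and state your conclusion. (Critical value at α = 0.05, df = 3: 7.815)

9.110; not consistent

A dihybrid F₂ with independent assortment and complete dominance at both loci gives a 9:3:3:1 phenotypic ratio.
The 9:3:3:1 ratio has 16 parts, so with N = 1373 the expected counts are:
  purple smooth: 1373 × 9/16 = 772.3125
  purple shrunken: 1373 × 3/16 = 257.4375
  yellow smooth: 1373 × 3/16 = 257.4375
  yellow shrunken: 1373 × 1/16 = 85.8125
χ² = Σ (O − E)² / E
  purple smooth: (753 − 772.3125)² / 772.3125 = 0.4829
  purple shrunken: (241 − 257.4375)² / 257.4375 = 1.0495
  yellow smooth: (300 − 257.4375)² / 257.4375 = 7.0369
  yellow shrunken: (79 − 85.8125)² / 85.8125 = 0.5408
χ² = 0.4829 + 1.0495 + 7.0369 + 0.5408 = 9.1101 ≈ 9.110
Degrees of freedom = 4 − 1 = 3; critical value at α = 0.05 is 7.815.
Since 9.110 > 7.815, we reject the null hypothesis — the data do not fit the 9:3:3:1 ratio.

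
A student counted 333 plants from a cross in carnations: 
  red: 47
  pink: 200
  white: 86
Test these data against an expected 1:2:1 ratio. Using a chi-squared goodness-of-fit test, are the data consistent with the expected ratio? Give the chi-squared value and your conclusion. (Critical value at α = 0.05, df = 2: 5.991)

22.616; not consistent

Under the 1:2:1 hypothesis (Σ ratio = 4, N = 333):
  red: 333 × 1/4 = 83.25
  pink: 333 × 2/4 = 166.5
  white: 333 × 1/4 = 83.25
χ² = Σ (O − E)² / E
  red: (47 − 83.25)² / 83.25 = 15.7845
  pink: (200 − 166.5)² / 166.5 = 6.7402
  white: (86 − 83.25)² / 83.25 = 0.0908
χ² = 15.7845 + 6.7402 + 0.0908 = 22.6155 ≈ 22.616
Degrees of freedom = 3 − 1 = 2; critical value at α = 0.05 is 5.991.
Since 22.616 > 5.991, we reject the null hypothesis — the data do not fit the 1:2:1 ratio.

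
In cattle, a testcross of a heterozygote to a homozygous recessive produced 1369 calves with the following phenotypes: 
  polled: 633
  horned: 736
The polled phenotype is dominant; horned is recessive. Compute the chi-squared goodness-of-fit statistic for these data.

A testcross of a heterozygote (Aa × aa) gives a 1:1 phenotypic ratio.
Under the 1:1 hypothesis (Σ ratio = 2, N = 1369):
  polled: 1369 × 1/2 = 684.5
  horned: 1369 × 1/2 = 684.5
χ² = Σ (O − E)² / E
  polled: (633 − 684.5)² / 684.5 = 3.8747
  horned: (736 − 684.5)² / 684.5 = 3.8747
χ² = 3.8747 + 3.8747 = 7.7494 ≈ 7.749

7.749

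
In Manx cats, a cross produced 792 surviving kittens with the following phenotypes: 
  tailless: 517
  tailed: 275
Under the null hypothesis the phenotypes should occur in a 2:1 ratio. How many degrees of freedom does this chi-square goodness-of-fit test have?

1

A goodness-of-fit test with 2 phenotype classes has df = 2 − 1 = 1.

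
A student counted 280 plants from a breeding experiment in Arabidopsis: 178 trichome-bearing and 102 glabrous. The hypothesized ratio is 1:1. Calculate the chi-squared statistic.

20.629

Expected counts for N = 280 under a 1:1 ratio (total parts = 2):
  trichome-bearing: 280 × 1/2 = 140
  glabrous: 280 × 1/2 = 140
χ² = Σ (O − E)² / E
  trichome-bearing: (178 − 140)² / 140 = 10.3143
  glabrous: (102 − 140)² / 140 = 10.3143
χ² = 10.3143 + 10.3143 = 20.6286 ≈ 20.629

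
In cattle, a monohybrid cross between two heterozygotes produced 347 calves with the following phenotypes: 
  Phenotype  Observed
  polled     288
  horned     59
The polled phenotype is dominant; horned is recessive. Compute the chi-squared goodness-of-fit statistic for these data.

11.836

For a monohybrid cross between heterozygotes with complete dominance, the expected phenotypic ratio is 3:1.
Total ratio parts = 4. Expected numbers out of 347:
  polled: 347 × 3/4 = 260.25
  horned: 347 × 1/4 = 86.75
χ² = Σ (O − E)² / E
  polled: (288 − 260.25)² / 260.25 = 2.9589
  horned: (59 − 86.75)² / 86.75 = 8.8768
χ² = 2.9589 + 8.8768 = 11.8357 ≈ 11.836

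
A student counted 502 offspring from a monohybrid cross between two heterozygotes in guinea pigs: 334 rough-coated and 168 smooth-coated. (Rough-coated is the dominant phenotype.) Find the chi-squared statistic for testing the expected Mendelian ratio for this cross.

For a monohybrid cross between heterozygotes with complete dominance, the expected phenotypic ratio is 3:1.
Total ratio parts = 4. Expected numbers out of 502:
  rough-coated: 502 × 3/4 = 376.5
  smooth-coated: 502 × 1/4 = 125.5
χ² = Σ (O − E)² / E
  rough-coated: (334 − 376.5)² / 376.5 = 4.7975
  smooth-coated: (168 − 125.5)² / 125.5 = 14.3924
χ² = 4.7975 + 14.3924 = 19.1899 ≈ 19.190

19.190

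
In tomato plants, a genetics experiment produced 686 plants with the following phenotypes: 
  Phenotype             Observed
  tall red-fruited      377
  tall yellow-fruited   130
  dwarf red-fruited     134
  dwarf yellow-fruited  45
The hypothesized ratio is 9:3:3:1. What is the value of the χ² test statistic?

The 9:3:3:1 ratio has 16 parts, so with N = 686 the expected counts are:
  tall red-fruited: 686 × 9/16 = 385.875
  tall yellow-fruited: 686 × 3/16 = 128.625
  dwarf red-fruited: 686 × 3/16 = 128.625
  dwarf yellow-fruited: 686 × 1/16 = 42.875
χ² = Σ (O − E)² / E
  tall red-fruited: (377 − 385.875)² / 385.875 = 0.2041
  tall yellow-fruited: (130 − 128.625)² / 128.625 = 0.0147
  dwarf red-fruited: (134 − 128.625)² / 128.625 = 0.2246
  dwarf yellow-fruited: (45 − 42.875)² / 42.875 = 0.1053
χ² = 0.2041 + 0.0147 + 0.2246 + 0.1053 = 0.5487 ≈ 0.549

0.549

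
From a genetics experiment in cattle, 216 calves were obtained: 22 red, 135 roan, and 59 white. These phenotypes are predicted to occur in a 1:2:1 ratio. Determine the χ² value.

26.176

The 1:2:1 ratio has 4 parts, so with N = 216 the expected counts are:
  red: 216 × 1/4 = 54
  roan: 216 × 2/4 = 108
  white: 216 × 1/4 = 54
χ² = Σ (O − E)² / E
  red: (22 − 54)² / 54 = 18.9630
  roan: (135 − 108)² / 108 = 6.7500
  white: (59 − 54)² / 54 = 0.4630
χ² = 18.9630 + 6.7500 + 0.4630 = 26.176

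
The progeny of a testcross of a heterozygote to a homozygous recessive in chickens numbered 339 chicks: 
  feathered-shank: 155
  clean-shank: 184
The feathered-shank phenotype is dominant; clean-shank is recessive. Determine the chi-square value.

A testcross of a heterozygote (Aa × aa) gives a 1:1 phenotypic ratio.
Total ratio parts = 2. Expected numbers out of 339:
  feathered-shank: 339 × 1/2 = 169.5
  clean-shank: 339 × 1/2 = 169.5
χ² = Σ (O − E)² / E
  feathered-shank: (155 − 169.5)² / 169.5 = 1.2404
  clean-shank: (184 − 169.5)² / 169.5 = 1.2404
χ² = 1.2404 + 1.2404 = 2.4808 ≈ 2.481

2.481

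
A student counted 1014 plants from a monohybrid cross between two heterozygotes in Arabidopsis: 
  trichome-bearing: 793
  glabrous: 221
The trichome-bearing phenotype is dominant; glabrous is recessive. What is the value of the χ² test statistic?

For a monohybrid cross between heterozygotes with complete dominance, the expected phenotypic ratio is 3:1.
Under the 3:1 hypothesis (Σ ratio = 4, N = 1014):
  trichome-bearing: 1014 × 3/4 = 760.5
  glabrous: 1014 × 1/4 = 253.5
χ² = Σ (O − E)² / E
  trichome-bearing: (793 − 760.5)² / 760.5 = 1.3889
  glabrous: (221 − 253.5)² / 253.5 = 4.1667
χ² = 1.3889 + 4.1667 = 5.5556 ≈ 5.556

5.556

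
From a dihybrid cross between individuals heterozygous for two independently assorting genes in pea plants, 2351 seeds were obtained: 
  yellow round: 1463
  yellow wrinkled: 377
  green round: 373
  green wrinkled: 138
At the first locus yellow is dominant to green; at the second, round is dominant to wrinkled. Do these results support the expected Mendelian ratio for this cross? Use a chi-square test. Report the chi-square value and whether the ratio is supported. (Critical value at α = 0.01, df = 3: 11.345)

35.154; not consistent

A dihybrid F₂ with independent assortment and complete dominance at both loci gives a 9:3:3:1 phenotypic ratio.
Under the 9:3:3:1 hypothesis (Σ ratio = 16, N = 2351):
  yellow round: 2351 × 9/16 = 1322.4375
  yellow wrinkled: 2351 × 3/16 = 440.8125
  green round: 2351 × 3/16 = 440.8125
  green wrinkled: 2351 × 1/16 = 146.9375
χ² = Σ (O − E)² / E
  yellow round: (1463 − 1322.4375)² / 1322.4375 = 14.9405
  yellow wrinkled: (377 − 440.8125)² / 440.8125 = 9.2376
  green round: (373 − 440.8125)² / 440.8125 = 10.4320
  green wrinkled: (138 − 146.9375)² / 146.9375 = 0.5436
χ² = 14.9405 + 9.2376 + 10.4320 + 0.5436 = 35.1537 ≈ 35.154
Degrees of freedom = 4 − 1 = 3; critical value at α = 0.01 is 11.345.
Since 35.154 > 11.345, we reject the null hypothesis — the data do not fit the 9:3:3:1 ratio.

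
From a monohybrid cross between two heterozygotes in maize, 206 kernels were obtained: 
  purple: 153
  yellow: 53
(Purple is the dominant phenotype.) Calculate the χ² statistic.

For a monohybrid cross between heterozygotes with complete dominance, the expected phenotypic ratio is 3:1.
The 3:1 ratio has 4 parts, so with N = 206 the expected counts are:
  purple: 206 × 3/4 = 154.5
  yellow: 206 × 1/4 = 51.5
χ² = Σ (O − E)² / E
  purple: (153 − 154.5)² / 154.5 = 0.0146
  yellow: (53 − 51.5)² / 51.5 = 0.0437
χ² = 0.0146 + 0.0437 = 0.0583 ≈ 0.058

0.058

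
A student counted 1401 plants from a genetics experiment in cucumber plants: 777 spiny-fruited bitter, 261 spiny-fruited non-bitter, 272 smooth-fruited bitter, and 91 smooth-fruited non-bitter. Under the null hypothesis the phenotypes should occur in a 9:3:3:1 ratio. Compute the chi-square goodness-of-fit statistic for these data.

The 9:3:3:1 ratio has 16 parts, so with N = 1401 the expected counts are:
  spiny-fruited bitter: 1401 × 9/16 = 788.0625
  spiny-fruited non-bitter: 1401 × 3/16 = 262.6875
  smooth-fruited bitter: 1401 × 3/16 = 262.6875
  smooth-fruited non-bitter: 1401 × 1/16 = 87.5625
χ² = Σ (O − E)² / E
  spiny-fruited bitter: (777 − 788.0625)² / 788.0625 = 0.1553
  spiny-fruited non-bitter: (261 − 262.6875)² / 262.6875 = 0.0108
  smooth-fruited bitter: (272 − 262.6875)² / 262.6875 = 0.3301
  smooth-fruited non-bitter: (91 − 87.5625)² / 87.5625 = 0.1349
χ² = 0.1553 + 0.0108 + 0.3301 + 0.1349 = 0.6311 ≈ 0.631

0.631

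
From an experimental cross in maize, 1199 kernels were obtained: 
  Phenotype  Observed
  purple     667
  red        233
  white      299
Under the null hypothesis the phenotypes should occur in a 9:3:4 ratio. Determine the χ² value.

The 9:3:4 ratio has 16 parts, so with N = 1199 the expected counts are:
  purple: 1199 × 9/16 = 674.4375
  red: 1199 × 3/16 = 224.8125
  white: 1199 × 4/16 = 299.75
χ² = Σ (O − E)² / E
  purple: (667 − 674.4375)² / 674.4375 = 0.0820
  red: (233 − 224.8125)² / 224.8125 = 0.2982
  white: (299 − 299.75)² / 299.75 = 0.0019
χ² = 0.0820 + 0.2982 + 0.0019 = 0.3821 ≈ 0.382

0.382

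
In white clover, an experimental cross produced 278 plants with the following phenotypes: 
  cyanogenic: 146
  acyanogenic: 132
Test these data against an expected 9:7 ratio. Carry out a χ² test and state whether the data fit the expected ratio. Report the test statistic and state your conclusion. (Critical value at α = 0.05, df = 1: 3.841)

1.573; consistent

The 9:7 ratio has 16 parts, so with N = 278 the expected counts are:
  cyanogenic: 278 × 9/16 = 156.375
  acyanogenic: 278 × 7/16 = 121.625
χ² = Σ (O − E)² / E
  cyanogenic: (146 − 156.375)² / 156.375 = 0.6883
  acyanogenic: (132 − 121.625)² / 121.625 = 0.8850
χ² = 0.6883 + 0.8850 = 1.5733 ≈ 1.573
Degrees of freedom = 2 − 1 = 1; critical value at α = 0.05 is 3.841.
Since 1.573 < 3.841, we fail to reject the null hypothesis — the data are consistent with the 9:7 ratio.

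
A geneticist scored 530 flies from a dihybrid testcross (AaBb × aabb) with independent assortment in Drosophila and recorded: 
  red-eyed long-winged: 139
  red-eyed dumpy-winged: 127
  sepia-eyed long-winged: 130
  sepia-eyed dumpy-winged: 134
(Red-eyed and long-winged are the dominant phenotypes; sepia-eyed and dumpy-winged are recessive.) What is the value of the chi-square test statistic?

0.611

A dihybrid testcross with independent assortment gives a 1:1:1:1 ratio.
Under the 1:1:1:1 hypothesis (Σ ratio = 4, N = 530):
  red-eyed long-winged: 530 × 1/4 = 132.5
  red-eyed dumpy-winged: 530 × 1/4 = 132.5
  sepia-eyed long-winged: 530 × 1/4 = 132.5
  sepia-eyed dumpy-winged: 530 × 1/4 = 132.5
χ² = Σ (O − E)² / E
  red-eyed long-winged: (139 − 132.5)² / 132.5 = 0.3189
  red-eyed dumpy-winged: (127 − 132.5)² / 132.5 = 0.2283
  sepia-eyed long-winged: (130 − 132.5)² / 132.5 = 0.0472
  sepia-eyed dumpy-winged: (134 − 132.5)² / 132.5 = 0.0170
χ² = 0.3189 + 0.2283 + 0.0472 + 0.0170 = 0.6114 ≈ 0.611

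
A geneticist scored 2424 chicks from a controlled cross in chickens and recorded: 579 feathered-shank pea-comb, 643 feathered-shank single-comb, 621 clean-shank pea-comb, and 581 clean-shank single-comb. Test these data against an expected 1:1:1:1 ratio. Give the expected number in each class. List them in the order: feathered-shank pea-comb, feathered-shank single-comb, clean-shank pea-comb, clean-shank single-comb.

The 1:1:1:1 ratio has 4 parts, so with N = 2424 the expected counts are:
  feathered-shank pea-comb: 2424 × 1/4 = 606
  feathered-shank single-comb: 2424 × 1/4 = 606
  clean-shank pea-comb: 2424 × 1/4 = 606
  clean-shank single-comb: 2424 × 1/4 = 606

606, 606, 606, 606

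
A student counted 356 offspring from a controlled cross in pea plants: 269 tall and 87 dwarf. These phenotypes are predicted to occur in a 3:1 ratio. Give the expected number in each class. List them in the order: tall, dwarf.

The 3:1 ratio has 4 parts, so with N = 356 the expected counts are:
  tall: 356 × 3/4 = 267
  dwarf: 356 × 1/4 = 89

267, 89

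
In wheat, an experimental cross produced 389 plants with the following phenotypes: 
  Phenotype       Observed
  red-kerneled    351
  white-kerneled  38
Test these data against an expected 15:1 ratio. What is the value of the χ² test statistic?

The 15:1 ratio has 16 parts, so with N = 389 the expected counts are:
  red-kerneled: 389 × 15/16 = 364.6875
  white-kerneled: 389 × 1/16 = 24.3125
χ² = Σ (O − E)² / E
  red-kerneled: (351 − 364.6875)² / 364.6875 = 0.5137
  white-kerneled: (38 − 24.3125)² / 24.3125 = 7.7058
χ² = 0.5137 + 7.7058 = 8.2195 ≈ 8.220

8.220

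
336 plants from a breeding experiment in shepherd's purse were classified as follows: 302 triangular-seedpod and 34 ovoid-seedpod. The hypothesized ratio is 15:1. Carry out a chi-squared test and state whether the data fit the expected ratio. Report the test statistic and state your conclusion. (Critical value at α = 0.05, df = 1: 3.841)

8.584; not consistent

Total ratio parts = 16. Expected numbers out of 336:
  triangular-seedpod: 336 × 15/16 = 315
  ovoid-seedpod: 336 × 1/16 = 21
χ² = Σ (O − E)² / E
  triangular-seedpod: (302 − 315)² / 315 = 0.5365
  ovoid-seedpod: (34 − 21)² / 21 = 8.0476
χ² = 0.5365 + 8.0476 = 8.5841 ≈ 8.584
Degrees of freedom = 2 − 1 = 1; critical value at α = 0.05 is 3.841.
Since 8.584 > 3.841, we reject the null hypothesis — the data do not fit the 15:1 ratio.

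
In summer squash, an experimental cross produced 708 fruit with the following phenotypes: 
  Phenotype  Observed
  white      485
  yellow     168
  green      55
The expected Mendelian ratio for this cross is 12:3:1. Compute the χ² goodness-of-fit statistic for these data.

15.957

Under the 12:3:1 hypothesis (Σ ratio = 16, N = 708):
  white: 708 × 12/16 = 531
  yellow: 708 × 3/16 = 132.75
  green: 708 × 1/16 = 44.25
χ² = Σ (O − E)² / E
  white: (485 − 531)² / 531 = 3.9849
  yellow: (168 − 132.75)² / 132.75 = 9.3602
  green: (55 − 44.25)² / 44.25 = 2.6116
χ² = 3.9849 + 9.3602 + 2.6116 = 15.9567 ≈ 15.957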